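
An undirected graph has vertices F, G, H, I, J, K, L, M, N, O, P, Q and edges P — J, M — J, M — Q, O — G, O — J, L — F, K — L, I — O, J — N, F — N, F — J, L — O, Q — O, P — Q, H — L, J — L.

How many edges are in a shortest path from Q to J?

2

Distance 0: Q.
Distance 1: M, O, P.
Distance 2: G, I, J, L — contains J.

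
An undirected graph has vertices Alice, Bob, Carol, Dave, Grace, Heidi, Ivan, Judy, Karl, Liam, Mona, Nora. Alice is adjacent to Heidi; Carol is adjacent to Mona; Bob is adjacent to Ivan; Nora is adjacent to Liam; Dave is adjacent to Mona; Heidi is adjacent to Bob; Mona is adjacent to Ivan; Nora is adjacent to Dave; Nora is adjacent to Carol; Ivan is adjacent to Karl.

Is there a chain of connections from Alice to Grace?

Explore from Alice.
Distance 1: reach Heidi.
Distance 2: reach Bob.
Distance 3: reach Ivan.
Distance 4: reach Karl, Mona.
Distance 5: reach Carol, Dave.
Distance 6: reach Nora.
Distance 7: reach Liam.
The search is exhausted without reaching Grace; it lies in a different component.

No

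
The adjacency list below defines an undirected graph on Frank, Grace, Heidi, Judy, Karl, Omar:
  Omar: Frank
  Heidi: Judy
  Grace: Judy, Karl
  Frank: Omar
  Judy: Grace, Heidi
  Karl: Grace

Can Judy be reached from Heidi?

Yes

Explore from Heidi.
Distance 1: reach Judy.
Found Judy.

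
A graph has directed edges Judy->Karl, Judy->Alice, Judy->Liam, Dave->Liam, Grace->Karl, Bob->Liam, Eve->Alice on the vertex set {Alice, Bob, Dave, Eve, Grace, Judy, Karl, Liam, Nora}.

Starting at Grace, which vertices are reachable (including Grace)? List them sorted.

Grace, Karl

Start at Grace.
Its neighbours: Karl.
Nothing further is reachable.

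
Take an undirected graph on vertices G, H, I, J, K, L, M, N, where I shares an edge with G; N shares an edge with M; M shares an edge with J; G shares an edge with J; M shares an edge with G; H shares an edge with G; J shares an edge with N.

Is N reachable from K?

No

K has no edges, so nothing is reachable from it.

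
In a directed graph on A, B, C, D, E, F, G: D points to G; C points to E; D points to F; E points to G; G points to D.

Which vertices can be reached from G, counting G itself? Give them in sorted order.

Start at G.
Its neighbours: D.
Then their neighbours: F.
Nothing further is reachable.

D, F, G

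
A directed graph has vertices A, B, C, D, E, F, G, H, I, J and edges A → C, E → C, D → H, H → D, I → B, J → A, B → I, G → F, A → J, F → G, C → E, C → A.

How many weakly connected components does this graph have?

4

From A: component {A, C, E, J}.
From B: component {B, I}.
From D: component {D, H}.
From F: component {F, G}.
That's 4 components.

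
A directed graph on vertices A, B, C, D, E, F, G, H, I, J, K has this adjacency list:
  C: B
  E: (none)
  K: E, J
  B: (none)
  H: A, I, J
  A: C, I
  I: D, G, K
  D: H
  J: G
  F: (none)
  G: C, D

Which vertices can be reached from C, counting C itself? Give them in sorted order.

B, C

Start at C.
Its neighbours: B.
Nothing further is reachable.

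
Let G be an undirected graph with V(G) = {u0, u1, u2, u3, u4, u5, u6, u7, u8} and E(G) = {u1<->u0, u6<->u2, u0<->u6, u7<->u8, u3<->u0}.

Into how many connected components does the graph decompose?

From u0: component {u0, u1, u2, u3, u6}.
From u4: component {u4}.
From u5: component {u5}.
From u7: component {u7, u8}.
That's 4 components.

4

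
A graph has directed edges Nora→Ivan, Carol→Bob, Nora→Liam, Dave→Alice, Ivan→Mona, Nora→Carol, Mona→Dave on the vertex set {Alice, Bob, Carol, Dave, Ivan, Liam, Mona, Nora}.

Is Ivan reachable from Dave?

Explore from Dave.
Distance 1: reach Alice.
The search from Dave is exhausted; no directed path reaches Ivan.

No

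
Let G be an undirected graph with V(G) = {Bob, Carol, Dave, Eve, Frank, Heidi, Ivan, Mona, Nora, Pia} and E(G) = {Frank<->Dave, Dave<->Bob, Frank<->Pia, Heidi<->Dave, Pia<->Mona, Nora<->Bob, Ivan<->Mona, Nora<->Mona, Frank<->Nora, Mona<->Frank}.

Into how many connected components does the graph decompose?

3

From Bob: component {Bob, Dave, Frank, Heidi, Ivan, Mona, Nora, Pia}.
From Carol: component {Carol}.
From Eve: component {Eve}.
That's 3 components.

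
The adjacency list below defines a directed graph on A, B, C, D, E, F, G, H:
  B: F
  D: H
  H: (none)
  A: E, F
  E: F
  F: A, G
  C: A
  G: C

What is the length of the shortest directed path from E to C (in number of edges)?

Distance 0: E.
Distance 1: F.
Distance 2: A, G.
Distance 3: C — contains C.

3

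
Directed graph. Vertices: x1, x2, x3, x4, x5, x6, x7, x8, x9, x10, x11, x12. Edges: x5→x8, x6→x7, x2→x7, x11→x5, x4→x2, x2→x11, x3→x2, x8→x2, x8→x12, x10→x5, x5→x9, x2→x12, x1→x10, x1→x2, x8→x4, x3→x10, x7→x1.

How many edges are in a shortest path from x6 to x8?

Distance 0: x6.
Distance 1: x7.
Distance 2: x1.
Distance 3: x2, x10.
Distance 4: x5, x11, x12.
Distance 5: x8, x9 — contains x8.

5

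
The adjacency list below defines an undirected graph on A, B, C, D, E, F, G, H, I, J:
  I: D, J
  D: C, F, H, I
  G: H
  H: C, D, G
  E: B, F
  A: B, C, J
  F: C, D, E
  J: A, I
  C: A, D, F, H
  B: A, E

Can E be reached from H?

Explore from H.
Distance 1: reach C, D, G.
Distance 2: reach A, F, I.
Distance 3: reach B, E, J.
Found E.

Yes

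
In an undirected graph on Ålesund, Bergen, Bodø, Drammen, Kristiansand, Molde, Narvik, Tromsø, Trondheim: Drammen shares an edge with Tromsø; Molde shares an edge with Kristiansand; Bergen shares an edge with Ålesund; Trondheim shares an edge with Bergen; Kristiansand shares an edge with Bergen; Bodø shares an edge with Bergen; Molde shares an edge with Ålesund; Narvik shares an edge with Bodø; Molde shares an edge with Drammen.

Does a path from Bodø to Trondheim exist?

Yes

Explore from Bodø.
Distance 1: reach Bergen, Narvik.
Distance 2: reach Ålesund, Kristiansand, Trondheim.
Found Trondheim.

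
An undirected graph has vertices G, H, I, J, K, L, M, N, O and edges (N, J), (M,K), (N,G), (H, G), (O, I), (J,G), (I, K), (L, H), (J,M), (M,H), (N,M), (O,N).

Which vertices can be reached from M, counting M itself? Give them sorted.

G, H, I, J, K, L, M, N, O

Start at M.
Its neighbours: H, J, K, N.
Then their neighbours: G, I, L, O.
Every vertex is now reached.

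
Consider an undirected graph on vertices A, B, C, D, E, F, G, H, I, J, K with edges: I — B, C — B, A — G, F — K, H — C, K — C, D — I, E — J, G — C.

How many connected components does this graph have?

2

From A: component {A, B, C, D, F, G, H, I, K}.
From E: component {E, J}.
That's 2 components.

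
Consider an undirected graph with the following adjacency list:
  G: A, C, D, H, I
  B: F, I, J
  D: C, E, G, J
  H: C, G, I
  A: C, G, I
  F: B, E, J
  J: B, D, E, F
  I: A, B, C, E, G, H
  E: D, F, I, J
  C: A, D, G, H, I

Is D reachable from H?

Yes

Explore from H.
Distance 1: reach C, G, I.
Distance 2: reach A, B, D, E.
Found D.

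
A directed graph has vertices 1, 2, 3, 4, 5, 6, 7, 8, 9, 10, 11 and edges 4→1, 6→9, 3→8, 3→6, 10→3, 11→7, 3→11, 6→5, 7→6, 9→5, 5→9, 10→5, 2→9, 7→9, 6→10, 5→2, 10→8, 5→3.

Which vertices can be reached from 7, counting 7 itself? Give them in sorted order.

Start at 7.
Its neighbours: 6, 9.
Then their neighbours: 5, 10.
Then next layer: 2, 3, 8.
Then next layer: 11.
Nothing further is reachable.

2, 3, 5, 6, 7, 8, 9, 10, 11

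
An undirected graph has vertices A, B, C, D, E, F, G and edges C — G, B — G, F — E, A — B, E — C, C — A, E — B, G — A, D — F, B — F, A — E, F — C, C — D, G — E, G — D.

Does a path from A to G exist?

Explore from A.
Distance 1: reach B, C, E, G.
Found G.

Yes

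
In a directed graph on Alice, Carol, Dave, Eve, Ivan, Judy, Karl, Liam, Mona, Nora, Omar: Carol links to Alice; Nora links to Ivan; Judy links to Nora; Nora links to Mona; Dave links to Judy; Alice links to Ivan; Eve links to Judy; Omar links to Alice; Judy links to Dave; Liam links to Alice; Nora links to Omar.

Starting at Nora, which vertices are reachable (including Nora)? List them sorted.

Start at Nora.
Its neighbours: Ivan, Mona, Omar.
Then their neighbours: Alice.
Nothing further is reachable.

Alice, Ivan, Mona, Nora, Omar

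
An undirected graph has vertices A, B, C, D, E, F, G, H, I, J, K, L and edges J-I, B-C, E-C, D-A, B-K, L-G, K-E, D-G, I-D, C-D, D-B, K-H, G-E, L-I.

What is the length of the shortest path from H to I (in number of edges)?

4

Distance 0: H.
Distance 1: K.
Distance 2: B, E.
Distance 3: C, D, G.
Distance 4: A, I, L — contains I.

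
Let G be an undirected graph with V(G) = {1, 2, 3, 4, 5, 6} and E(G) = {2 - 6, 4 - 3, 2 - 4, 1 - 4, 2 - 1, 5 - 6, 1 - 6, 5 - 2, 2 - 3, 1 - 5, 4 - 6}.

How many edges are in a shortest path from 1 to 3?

2

Distance 0: 1.
Distance 1: 2, 4, 5, 6.
Distance 2: 3 — contains 3.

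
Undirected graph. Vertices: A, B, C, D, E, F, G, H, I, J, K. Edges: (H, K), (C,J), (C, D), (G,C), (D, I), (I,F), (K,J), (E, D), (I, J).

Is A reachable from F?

Explore from F.
Distance 1: reach I.
Distance 2: reach D, J.
Distance 3: reach C, E, K.
Distance 4: reach G, H.
The search is exhausted without reaching A; it lies in a different component.

No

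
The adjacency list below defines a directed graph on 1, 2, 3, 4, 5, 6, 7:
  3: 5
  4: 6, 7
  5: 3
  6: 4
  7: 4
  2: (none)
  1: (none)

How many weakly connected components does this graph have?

From 1: component {1}.
From 2: component {2}.
From 3: component {3, 5}.
From 4: component {4, 6, 7}.
That's 4 components.

4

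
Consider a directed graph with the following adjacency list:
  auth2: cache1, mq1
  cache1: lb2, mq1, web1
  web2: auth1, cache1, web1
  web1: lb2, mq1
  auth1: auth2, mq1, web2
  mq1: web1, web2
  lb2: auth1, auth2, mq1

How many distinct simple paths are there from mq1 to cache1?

mq1→web1→lb2→auth1→auth2→cache1
mq1→web1→lb2→auth1→web2→cache1
mq1→web1→lb2→auth2→cache1
mq1→web2→auth1→auth2→cache1
mq1→web2→cache1
mq1→web2→web1→lb2→auth1→auth2→cache1
mq1→web2→web1→lb2→auth2→cache1

7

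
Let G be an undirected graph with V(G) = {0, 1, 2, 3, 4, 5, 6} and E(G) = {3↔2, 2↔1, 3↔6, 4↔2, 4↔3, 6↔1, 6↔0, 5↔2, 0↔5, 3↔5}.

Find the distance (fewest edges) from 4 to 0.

3

Distance 0: 4.
Distance 1: 2, 3.
Distance 2: 1, 5, 6.
Distance 3: 0 — contains 0.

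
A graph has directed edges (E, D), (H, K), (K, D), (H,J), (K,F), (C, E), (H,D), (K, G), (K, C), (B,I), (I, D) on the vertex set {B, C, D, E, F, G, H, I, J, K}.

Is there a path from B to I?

Explore from B.
Distance 1: reach I.
Found I.

Yes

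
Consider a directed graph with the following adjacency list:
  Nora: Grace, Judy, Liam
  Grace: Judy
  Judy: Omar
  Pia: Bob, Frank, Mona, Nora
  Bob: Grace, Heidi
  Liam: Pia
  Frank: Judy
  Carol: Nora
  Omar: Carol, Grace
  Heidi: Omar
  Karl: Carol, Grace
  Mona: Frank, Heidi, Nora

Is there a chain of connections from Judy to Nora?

Explore from Judy.
Distance 1: reach Omar.
Distance 2: reach Carol, Grace.
Distance 3: reach Nora.
Found Nora.

Yes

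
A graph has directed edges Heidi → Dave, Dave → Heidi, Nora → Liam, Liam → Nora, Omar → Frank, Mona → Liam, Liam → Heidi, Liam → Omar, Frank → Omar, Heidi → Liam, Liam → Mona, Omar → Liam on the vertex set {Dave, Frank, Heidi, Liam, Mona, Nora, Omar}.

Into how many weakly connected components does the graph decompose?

1

From Dave: component {Dave, Frank, Heidi, Liam, Mona, Nora, Omar}.
That's 1 component.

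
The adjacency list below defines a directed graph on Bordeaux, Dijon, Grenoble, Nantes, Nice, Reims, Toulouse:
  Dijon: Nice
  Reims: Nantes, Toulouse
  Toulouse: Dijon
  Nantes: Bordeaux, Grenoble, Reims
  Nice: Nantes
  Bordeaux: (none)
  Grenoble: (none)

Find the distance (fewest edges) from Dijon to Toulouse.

Distance 0: Dijon.
Distance 1: Nice.
Distance 2: Nantes.
Distance 3: Bordeaux, Grenoble, Reims.
Distance 4: Toulouse — contains Toulouse.

4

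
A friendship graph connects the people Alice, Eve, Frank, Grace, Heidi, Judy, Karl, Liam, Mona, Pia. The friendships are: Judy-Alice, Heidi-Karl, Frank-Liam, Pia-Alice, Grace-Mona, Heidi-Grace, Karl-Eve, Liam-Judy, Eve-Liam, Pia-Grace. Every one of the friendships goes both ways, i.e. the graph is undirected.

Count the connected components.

1

From Alice: component {Alice, Eve, Frank, Grace, Heidi, Judy, Karl, Liam, Mona, Pia}.
That's 1 component.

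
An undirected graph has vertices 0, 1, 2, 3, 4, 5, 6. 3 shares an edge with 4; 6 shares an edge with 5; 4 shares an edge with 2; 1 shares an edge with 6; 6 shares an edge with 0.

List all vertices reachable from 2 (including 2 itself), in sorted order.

Start at 2.
Its neighbours: 4.
Then their neighbours: 3.
Nothing further is reachable.

2, 3, 4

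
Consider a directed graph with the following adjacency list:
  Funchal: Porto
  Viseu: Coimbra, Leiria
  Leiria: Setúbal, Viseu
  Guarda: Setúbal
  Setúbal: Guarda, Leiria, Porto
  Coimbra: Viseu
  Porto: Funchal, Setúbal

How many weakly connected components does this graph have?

1

From Coimbra: component {Coimbra, Funchal, Guarda, Leiria, Porto, Setúbal, Viseu}.
That's 1 component.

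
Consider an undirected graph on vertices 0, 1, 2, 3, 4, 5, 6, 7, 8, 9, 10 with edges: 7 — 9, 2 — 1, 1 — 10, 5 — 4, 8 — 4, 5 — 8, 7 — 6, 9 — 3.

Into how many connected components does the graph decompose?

4

From 0: component {0}.
From 1: component {1, 2, 10}.
From 3: component {3, 6, 7, 9}.
From 4: component {4, 5, 8}.
That's 4 components.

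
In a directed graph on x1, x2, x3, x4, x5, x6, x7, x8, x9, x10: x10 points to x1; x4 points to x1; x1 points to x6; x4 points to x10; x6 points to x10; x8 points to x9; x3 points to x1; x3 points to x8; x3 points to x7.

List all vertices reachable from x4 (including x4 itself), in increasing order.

Start at x4.
Its neighbours: x1, x10.
Then their neighbours: x6.
Nothing further is reachable.

x1, x4, x6, x10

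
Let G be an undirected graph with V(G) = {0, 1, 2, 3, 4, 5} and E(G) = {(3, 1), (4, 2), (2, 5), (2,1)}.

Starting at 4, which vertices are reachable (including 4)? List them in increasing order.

Start at 4.
Its neighbours: 2.
Then their neighbours: 1, 5.
Then next layer: 3.
Nothing further is reachable.

1, 2, 3, 4, 5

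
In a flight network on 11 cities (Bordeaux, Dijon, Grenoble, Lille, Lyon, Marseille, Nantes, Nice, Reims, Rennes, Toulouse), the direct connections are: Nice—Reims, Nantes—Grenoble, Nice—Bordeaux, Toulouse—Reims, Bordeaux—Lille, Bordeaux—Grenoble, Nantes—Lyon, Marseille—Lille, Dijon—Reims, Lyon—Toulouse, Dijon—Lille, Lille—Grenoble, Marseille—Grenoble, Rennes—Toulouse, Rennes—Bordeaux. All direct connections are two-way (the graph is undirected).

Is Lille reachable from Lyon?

Explore from Lyon.
Distance 1: reach Nantes, Toulouse.
Distance 2: reach Grenoble, Reims, Rennes.
Distance 3: reach Bordeaux, Dijon, Lille, Marseille, Nice.
Found Lille.

Yes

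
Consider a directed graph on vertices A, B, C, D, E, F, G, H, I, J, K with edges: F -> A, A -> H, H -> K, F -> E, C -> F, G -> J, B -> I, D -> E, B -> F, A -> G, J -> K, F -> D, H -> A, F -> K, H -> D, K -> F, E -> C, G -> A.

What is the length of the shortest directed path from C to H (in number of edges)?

Distance 0: C.
Distance 1: F.
Distance 2: A, D, E, K.
Distance 3: G, H — contains H.

3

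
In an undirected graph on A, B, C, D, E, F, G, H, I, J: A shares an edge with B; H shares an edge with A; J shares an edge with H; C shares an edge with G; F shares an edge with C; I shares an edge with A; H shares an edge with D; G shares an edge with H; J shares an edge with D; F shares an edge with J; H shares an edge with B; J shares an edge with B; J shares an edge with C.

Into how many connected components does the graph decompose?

From A: component {A, B, C, D, F, G, H, I, J}.
From E: component {E}.
That's 2 components.

2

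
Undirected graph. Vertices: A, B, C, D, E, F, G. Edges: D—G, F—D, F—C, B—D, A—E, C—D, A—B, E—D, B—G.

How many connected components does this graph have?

1

From A: component {A, B, C, D, E, F, G}.
That's 1 component.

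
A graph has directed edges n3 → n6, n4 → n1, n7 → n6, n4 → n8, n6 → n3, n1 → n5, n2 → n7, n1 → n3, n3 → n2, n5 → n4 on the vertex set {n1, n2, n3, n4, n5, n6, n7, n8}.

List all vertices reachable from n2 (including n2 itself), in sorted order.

n2, n3, n6, n7

Start at n2.
Its neighbours: n7.
Then their neighbours: n6.
Then next layer: n3.
Nothing further is reachable.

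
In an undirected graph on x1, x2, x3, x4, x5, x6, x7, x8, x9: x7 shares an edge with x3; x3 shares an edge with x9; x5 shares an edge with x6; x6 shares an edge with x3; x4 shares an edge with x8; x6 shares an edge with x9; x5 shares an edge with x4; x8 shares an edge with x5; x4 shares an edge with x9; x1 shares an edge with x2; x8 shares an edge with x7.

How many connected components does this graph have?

From x1: component {x1, x2}.
From x3: component {x3, x4, x5, x6, x7, x8, x9}.
That's 2 components.

2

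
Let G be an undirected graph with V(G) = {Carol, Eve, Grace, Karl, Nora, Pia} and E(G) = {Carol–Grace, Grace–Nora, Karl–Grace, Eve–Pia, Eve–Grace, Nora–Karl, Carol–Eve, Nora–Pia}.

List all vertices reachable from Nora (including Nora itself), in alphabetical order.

Start at Nora.
Its neighbours: Grace, Karl, Pia.
Then their neighbours: Carol, Eve.
Every vertex is now reached.

Carol, Eve, Grace, Karl, Nora, Pia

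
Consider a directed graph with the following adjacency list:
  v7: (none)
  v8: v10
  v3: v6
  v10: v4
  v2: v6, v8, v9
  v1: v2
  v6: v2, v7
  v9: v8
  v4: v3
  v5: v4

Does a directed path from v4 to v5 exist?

No

Explore from v4.
Distance 1: reach v3.
Distance 2: reach v6.
Distance 3: reach v2, v7.
Distance 4: reach v8, v9.
Distance 5: reach v10.
The search from v4 is exhausted; no directed path reaches v5.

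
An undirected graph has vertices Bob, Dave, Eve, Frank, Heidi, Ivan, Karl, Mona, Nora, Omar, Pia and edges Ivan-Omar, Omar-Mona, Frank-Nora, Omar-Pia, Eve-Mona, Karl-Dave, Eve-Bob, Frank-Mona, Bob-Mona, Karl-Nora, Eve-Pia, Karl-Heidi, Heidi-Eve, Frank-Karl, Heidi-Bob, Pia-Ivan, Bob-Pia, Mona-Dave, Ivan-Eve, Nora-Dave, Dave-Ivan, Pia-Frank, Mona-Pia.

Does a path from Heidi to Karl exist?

Explore from Heidi.
Distance 1: reach Bob, Eve, Karl.
Found Karl.

Yes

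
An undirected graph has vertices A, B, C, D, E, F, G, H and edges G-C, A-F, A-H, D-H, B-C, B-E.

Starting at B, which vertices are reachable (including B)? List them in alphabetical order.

B, C, E, G

Start at B.
Its neighbours: C, E.
Then their neighbours: G.
Nothing further is reachable.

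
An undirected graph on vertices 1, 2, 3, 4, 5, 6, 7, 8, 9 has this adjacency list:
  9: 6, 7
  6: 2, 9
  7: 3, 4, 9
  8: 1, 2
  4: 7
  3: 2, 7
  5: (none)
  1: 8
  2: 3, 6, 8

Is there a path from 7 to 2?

Yes

Explore from 7.
Distance 1: reach 3, 4, 9.
Distance 2: reach 2, 6.
Found 2.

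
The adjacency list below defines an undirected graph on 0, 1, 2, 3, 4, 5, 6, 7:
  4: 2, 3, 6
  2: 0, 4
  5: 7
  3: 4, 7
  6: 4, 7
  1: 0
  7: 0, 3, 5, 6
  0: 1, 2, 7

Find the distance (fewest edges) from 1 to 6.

3

Distance 0: 1.
Distance 1: 0.
Distance 2: 2, 7.
Distance 3: 3, 4, 5, 6 — contains 6.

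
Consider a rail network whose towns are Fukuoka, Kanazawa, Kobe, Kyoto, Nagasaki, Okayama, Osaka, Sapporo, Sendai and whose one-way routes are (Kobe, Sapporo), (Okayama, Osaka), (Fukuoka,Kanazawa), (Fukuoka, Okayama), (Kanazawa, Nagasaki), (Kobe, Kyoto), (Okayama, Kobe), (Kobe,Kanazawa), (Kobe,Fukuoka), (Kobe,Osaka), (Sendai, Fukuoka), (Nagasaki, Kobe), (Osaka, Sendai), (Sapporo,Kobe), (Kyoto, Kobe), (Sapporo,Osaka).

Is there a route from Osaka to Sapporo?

Explore from Osaka.
Distance 1: reach Sendai.
Distance 2: reach Fukuoka.
Distance 3: reach Kanazawa, Okayama.
Distance 4: reach Kobe, Nagasaki.
Distance 5: reach Kyoto, Sapporo.
Found Sapporo.

Yes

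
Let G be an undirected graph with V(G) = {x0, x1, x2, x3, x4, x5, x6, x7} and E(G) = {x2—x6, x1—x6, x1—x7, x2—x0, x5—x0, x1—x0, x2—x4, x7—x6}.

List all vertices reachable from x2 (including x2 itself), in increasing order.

x0, x1, x2, x4, x5, x6, x7

Start at x2.
Its neighbours: x0, x4, x6.
Then their neighbours: x1, x5, x7.
Nothing further is reachable.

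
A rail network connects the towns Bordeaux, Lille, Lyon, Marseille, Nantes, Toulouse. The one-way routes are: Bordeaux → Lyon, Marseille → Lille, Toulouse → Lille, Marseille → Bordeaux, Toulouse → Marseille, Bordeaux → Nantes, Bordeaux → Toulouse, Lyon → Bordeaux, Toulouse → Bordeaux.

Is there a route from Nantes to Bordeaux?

Nantes has no outgoing edges, so nothing is reachable from it.

No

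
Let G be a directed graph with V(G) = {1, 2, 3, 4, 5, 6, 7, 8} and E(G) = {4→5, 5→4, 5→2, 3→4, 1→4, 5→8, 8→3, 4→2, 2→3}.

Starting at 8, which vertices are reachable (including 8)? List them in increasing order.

2, 3, 4, 5, 8

Start at 8.
Its neighbours: 3.
Then their neighbours: 4.
Then next layer: 2, 5.
Nothing further is reachable.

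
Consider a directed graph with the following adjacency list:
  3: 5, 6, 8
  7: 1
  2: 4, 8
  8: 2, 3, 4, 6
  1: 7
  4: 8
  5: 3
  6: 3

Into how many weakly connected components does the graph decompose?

From 1: component {1, 7}.
From 2: component {2, 3, 4, 5, 6, 8}.
That's 2 components.

2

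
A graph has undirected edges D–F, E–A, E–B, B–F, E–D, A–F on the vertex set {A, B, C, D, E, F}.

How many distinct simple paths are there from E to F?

3

E–A–F
E–B–F
E–D–F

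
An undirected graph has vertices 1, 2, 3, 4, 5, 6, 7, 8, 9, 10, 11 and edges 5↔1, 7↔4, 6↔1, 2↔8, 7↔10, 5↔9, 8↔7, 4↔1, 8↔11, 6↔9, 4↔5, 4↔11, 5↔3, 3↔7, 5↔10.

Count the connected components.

1

From 1: component {1, 2, 3, 4, 5, 6, 7, 8, 9, 10, 11}.
That's 1 component.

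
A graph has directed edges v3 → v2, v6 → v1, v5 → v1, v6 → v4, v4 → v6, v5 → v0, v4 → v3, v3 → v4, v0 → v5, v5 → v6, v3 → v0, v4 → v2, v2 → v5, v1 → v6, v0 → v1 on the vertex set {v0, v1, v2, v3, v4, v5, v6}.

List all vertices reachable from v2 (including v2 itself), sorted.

Start at v2.
Its neighbours: v5.
Then their neighbours: v0, v1, v6.
Then next layer: v4.
Then next layer: v3.
Every vertex is now reached.

v0, v1, v2, v3, v4, v5, v6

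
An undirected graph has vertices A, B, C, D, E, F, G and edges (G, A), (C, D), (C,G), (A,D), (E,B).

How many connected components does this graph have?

3

From A: component {A, C, D, G}.
From B: component {B, E}.
From F: component {F}.
That's 3 components.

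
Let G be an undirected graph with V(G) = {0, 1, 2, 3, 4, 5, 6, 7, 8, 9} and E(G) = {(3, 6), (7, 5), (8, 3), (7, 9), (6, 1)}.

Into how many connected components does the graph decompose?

From 0: component {0}.
From 1: component {1, 3, 6, 8}.
From 2: component {2}.
From 4: component {4}.
From 5: component {5, 7, 9}.
That's 5 components.

5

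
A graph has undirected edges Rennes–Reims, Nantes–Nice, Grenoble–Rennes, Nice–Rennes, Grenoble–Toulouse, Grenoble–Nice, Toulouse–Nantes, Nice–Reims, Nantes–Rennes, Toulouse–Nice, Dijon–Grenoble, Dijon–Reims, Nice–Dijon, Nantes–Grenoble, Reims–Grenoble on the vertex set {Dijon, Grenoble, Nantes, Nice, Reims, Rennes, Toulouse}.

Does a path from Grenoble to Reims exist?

Yes

Explore from Grenoble.
Distance 1: reach Dijon, Nantes, Nice, Reims, Rennes, Toulouse.
Found Reims.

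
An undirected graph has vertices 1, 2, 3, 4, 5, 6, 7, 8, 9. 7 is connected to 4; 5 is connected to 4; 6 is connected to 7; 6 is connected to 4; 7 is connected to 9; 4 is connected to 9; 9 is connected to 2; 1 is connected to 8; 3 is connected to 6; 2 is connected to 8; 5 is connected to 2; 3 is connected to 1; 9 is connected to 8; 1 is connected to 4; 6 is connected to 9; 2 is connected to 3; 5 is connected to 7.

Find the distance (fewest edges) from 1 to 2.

2

Distance 0: 1.
Distance 1: 3, 4, 8.
Distance 2: 2, 5, 6, 7, 9 — contains 2.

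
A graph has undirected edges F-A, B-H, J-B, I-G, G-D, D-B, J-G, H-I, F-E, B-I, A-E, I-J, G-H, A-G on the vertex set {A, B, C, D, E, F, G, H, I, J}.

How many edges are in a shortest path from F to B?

Distance 0: F.
Distance 1: A, E.
Distance 2: G.
Distance 3: D, H, I, J.
Distance 4: B — contains B.

4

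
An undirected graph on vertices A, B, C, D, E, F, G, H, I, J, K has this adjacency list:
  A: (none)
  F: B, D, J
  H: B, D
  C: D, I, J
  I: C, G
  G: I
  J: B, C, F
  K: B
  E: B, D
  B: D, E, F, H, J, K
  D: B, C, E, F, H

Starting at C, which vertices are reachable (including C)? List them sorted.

Start at C.
Its neighbours: D, I, J.
Then their neighbours: B, E, F, G, H.
Then next layer: K.
Nothing further is reachable.

B, C, D, E, F, G, H, I, J, K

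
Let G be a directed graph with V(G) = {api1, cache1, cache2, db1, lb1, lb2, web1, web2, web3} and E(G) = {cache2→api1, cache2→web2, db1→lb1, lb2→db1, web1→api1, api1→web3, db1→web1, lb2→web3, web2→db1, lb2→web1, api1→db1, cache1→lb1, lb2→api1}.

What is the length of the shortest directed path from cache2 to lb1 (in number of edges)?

3

Distance 0: cache2.
Distance 1: api1, web2.
Distance 2: db1, web3.
Distance 3: lb1, web1 — contains lb1.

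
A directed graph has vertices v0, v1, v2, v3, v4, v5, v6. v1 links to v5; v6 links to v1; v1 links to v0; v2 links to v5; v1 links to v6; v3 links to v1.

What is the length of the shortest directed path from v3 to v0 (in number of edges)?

2

Distance 0: v3.
Distance 1: v1.
Distance 2: v0, v5, v6 — contains v0.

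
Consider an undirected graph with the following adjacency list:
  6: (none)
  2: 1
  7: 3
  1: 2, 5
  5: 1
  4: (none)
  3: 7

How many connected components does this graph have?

From 1: component {1, 2, 5}.
From 3: component {3, 7}.
From 4: component {4}.
From 6: component {6}.
That's 4 components.

4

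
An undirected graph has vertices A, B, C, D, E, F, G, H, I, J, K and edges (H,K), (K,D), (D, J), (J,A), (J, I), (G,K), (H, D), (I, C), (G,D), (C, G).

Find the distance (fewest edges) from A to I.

Distance 0: A.
Distance 1: J.
Distance 2: D, I — contains I.

2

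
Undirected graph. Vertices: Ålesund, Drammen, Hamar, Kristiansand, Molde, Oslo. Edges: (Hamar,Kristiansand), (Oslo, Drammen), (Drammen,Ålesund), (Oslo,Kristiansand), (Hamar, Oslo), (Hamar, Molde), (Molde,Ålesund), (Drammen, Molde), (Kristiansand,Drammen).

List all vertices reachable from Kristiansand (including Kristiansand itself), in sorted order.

Start at Kristiansand.
Its neighbours: Drammen, Hamar, Oslo.
Then their neighbours: Ålesund, Molde.
Every vertex is now reached.

Ålesund, Drammen, Hamar, Kristiansand, Molde, Oslo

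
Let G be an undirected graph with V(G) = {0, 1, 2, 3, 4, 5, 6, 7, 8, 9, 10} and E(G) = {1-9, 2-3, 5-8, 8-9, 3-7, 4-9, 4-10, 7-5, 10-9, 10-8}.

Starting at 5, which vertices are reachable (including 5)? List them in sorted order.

Start at 5.
Its neighbours: 7, 8.
Then their neighbours: 3, 9, 10.
Then next layer: 1, 2, 4.
Nothing further is reachable.

1, 2, 3, 4, 5, 7, 8, 9, 10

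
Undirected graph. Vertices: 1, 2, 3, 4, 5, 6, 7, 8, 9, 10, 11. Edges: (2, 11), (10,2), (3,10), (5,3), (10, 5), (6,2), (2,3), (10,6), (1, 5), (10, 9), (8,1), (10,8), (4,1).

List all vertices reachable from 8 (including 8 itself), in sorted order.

Start at 8.
Its neighbours: 1, 10.
Then their neighbours: 2, 3, 4, 5, 6, 9.
Then next layer: 11.
Nothing further is reachable.

1, 2, 3, 4, 5, 6, 8, 9, 10, 11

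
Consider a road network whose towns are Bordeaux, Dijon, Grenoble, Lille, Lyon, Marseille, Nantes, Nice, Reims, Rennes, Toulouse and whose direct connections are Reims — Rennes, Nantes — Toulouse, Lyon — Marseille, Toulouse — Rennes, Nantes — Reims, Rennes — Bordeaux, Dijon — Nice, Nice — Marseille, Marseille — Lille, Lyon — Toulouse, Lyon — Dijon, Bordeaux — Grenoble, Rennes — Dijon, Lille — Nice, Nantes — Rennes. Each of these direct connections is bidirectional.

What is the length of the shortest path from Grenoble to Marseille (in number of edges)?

Distance 0: Grenoble.
Distance 1: Bordeaux.
Distance 2: Rennes.
Distance 3: Dijon, Nantes, Reims, Toulouse.
Distance 4: Lyon, Nice.
Distance 5: Lille, Marseille — contains Marseille.

5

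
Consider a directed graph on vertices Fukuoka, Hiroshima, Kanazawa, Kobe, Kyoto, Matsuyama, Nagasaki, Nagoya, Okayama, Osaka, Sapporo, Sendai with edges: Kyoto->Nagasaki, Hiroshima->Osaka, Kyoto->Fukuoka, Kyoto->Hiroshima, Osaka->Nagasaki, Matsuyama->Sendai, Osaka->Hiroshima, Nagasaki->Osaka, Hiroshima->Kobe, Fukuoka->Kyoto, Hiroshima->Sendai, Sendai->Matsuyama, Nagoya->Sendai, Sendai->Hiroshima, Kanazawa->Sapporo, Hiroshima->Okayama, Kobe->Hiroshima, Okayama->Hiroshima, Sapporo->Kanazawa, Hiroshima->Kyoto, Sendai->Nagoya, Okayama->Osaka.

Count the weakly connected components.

2

From Fukuoka: component {Fukuoka, Hiroshima, Kobe, Kyoto, Matsuyama, Nagasaki, Nagoya, Okayama, Osaka, Sendai}.
From Kanazawa: component {Kanazawa, Sapporo}.
That's 2 components.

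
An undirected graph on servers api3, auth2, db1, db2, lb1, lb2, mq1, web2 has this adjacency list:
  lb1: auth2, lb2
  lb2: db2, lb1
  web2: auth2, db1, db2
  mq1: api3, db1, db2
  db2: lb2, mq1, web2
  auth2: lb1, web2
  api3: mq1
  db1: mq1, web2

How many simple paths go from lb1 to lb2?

lb1–auth2–web2–db1–mq1–db2–lb2
lb1–auth2–web2–db2–lb2
lb1–lb2

3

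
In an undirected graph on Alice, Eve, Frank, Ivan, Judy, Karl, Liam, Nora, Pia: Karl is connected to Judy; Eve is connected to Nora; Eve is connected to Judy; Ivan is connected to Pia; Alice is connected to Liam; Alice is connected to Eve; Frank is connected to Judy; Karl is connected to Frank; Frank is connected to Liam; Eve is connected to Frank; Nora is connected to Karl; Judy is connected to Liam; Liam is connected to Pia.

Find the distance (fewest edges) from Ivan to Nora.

Distance 0: Ivan.
Distance 1: Pia.
Distance 2: Liam.
Distance 3: Alice, Frank, Judy.
Distance 4: Eve, Karl.
Distance 5: Nora — contains Nora.

5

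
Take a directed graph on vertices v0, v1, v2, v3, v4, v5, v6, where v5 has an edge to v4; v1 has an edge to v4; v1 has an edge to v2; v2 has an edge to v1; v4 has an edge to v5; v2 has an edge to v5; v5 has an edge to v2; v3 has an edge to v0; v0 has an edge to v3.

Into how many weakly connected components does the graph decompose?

3

From v0: component {v0, v3}.
From v1: component {v1, v2, v4, v5}.
From v6: component {v6}.
That's 3 components.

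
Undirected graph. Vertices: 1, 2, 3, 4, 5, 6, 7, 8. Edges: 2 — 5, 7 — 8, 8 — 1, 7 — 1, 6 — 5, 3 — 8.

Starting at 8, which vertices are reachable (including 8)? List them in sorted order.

1, 3, 7, 8

Start at 8.
Its neighbours: 1, 3, 7.
Nothing further is reachable.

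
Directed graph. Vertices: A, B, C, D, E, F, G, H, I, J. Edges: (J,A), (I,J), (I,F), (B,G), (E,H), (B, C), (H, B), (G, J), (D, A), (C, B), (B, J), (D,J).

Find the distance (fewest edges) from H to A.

3

Distance 0: H.
Distance 1: B.
Distance 2: C, G, J.
Distance 3: A — contains A.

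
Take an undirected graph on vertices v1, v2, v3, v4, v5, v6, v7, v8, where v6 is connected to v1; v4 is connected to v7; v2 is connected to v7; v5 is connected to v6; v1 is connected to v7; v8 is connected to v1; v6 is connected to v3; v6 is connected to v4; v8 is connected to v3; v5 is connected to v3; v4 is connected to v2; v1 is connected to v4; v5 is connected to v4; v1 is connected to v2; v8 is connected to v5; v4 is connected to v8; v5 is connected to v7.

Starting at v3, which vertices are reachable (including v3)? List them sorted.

v1, v2, v3, v4, v5, v6, v7, v8

Start at v3.
Its neighbours: v5, v6, v8.
Then their neighbours: v1, v4, v7.
Then next layer: v2.
Every vertex is now reached.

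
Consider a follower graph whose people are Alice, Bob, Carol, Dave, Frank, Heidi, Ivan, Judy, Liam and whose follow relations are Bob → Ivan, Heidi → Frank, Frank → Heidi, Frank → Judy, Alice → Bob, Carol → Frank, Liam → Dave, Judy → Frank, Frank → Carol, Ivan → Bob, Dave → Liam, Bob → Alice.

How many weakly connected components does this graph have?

3

From Alice: component {Alice, Bob, Ivan}.
From Carol: component {Carol, Frank, Heidi, Judy}.
From Dave: component {Dave, Liam}.
That's 3 components.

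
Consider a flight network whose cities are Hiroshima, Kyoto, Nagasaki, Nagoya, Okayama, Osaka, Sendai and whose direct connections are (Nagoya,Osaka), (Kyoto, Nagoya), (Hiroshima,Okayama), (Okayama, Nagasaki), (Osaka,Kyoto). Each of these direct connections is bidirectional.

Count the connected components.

3

From Hiroshima: component {Hiroshima, Nagasaki, Okayama}.
From Kyoto: component {Kyoto, Nagoya, Osaka}.
From Sendai: component {Sendai}.
That's 3 components.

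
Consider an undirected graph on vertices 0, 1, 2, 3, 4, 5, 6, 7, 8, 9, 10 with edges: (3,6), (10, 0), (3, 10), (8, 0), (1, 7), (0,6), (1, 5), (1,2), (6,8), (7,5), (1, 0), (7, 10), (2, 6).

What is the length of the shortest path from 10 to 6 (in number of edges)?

2

Distance 0: 10.
Distance 1: 0, 3, 7.
Distance 2: 1, 5, 6, 8 — contains 6.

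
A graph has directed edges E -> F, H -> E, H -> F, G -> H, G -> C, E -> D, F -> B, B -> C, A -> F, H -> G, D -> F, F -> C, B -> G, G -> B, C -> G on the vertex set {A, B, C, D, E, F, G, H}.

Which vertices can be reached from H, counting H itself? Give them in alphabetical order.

Start at H.
Its neighbours: E, F, G.
Then their neighbours: B, C, D.
Nothing further is reachable.

B, C, D, E, F, G, H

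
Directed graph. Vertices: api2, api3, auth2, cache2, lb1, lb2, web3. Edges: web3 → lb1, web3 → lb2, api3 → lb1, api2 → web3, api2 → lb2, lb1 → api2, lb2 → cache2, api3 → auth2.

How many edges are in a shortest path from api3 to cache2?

4

Distance 0: api3.
Distance 1: auth2, lb1.
Distance 2: api2.
Distance 3: lb2, web3.
Distance 4: cache2 — contains cache2.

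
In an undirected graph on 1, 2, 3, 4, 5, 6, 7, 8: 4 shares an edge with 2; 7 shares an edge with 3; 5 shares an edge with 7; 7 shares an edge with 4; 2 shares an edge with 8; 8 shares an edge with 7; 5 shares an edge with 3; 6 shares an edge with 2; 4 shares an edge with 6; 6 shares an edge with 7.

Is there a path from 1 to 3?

1 has no edges, so nothing is reachable from it.

No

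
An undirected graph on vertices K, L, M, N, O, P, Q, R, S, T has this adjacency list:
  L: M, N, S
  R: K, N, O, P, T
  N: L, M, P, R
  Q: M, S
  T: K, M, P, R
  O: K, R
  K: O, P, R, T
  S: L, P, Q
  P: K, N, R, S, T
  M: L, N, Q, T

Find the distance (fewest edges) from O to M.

Distance 0: O.
Distance 1: K, R.
Distance 2: N, P, T.
Distance 3: L, M, S — contains M.

3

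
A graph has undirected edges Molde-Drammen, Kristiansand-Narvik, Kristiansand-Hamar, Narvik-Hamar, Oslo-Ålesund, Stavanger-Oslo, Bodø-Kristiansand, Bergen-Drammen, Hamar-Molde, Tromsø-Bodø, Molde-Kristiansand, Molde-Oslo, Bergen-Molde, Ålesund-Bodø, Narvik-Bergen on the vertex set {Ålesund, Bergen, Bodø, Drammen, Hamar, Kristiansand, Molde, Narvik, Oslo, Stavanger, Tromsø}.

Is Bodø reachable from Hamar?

Explore from Hamar.
Distance 1: reach Kristiansand, Molde, Narvik.
Distance 2: reach Bergen, Bodø, Drammen, Oslo.
Found Bodø.

Yes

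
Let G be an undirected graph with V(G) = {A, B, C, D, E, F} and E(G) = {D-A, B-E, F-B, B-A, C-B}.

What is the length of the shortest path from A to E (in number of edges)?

2

Distance 0: A.
Distance 1: B, D.
Distance 2: C, E, F — contains E.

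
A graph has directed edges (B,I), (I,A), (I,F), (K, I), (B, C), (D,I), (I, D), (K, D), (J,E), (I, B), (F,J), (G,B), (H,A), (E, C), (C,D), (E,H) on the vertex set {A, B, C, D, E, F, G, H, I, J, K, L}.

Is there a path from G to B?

Yes

Explore from G.
Distance 1: reach B.
Found B.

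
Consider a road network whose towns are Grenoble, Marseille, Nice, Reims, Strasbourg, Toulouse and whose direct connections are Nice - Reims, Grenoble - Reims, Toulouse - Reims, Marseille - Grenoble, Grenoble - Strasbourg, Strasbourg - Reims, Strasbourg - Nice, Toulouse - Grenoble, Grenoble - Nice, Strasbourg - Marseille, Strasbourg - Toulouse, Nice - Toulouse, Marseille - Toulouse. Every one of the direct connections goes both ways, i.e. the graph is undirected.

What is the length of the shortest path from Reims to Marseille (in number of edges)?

2

Distance 0: Reims.
Distance 1: Grenoble, Nice, Strasbourg, Toulouse.
Distance 2: Marseille — contains Marseille.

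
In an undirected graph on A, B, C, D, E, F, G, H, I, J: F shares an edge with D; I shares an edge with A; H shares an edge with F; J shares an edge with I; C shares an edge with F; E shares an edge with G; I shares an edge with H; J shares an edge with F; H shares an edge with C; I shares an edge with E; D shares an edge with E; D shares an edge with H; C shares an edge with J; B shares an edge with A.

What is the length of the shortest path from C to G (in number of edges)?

Distance 0: C.
Distance 1: F, H, J.
Distance 2: D, I.
Distance 3: A, E.
Distance 4: B, G — contains G.

4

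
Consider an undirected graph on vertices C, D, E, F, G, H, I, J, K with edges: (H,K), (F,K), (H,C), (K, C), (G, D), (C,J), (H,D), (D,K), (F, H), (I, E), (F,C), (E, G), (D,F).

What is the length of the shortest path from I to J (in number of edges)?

Distance 0: I.
Distance 1: E.
Distance 2: G.
Distance 3: D.
Distance 4: F, H, K.
Distance 5: C.
Distance 6: J — contains J.

6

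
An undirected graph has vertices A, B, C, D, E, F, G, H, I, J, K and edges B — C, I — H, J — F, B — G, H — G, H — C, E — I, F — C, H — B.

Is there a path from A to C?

A has no edges, so nothing is reachable from it.

No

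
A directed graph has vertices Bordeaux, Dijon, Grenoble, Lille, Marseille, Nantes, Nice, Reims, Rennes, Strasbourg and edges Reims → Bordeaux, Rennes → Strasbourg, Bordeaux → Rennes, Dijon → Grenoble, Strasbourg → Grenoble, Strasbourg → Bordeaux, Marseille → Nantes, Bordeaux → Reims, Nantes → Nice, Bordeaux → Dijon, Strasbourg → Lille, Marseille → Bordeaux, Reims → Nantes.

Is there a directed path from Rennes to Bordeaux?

Explore from Rennes.
Distance 1: reach Strasbourg.
Distance 2: reach Bordeaux, Grenoble, Lille.
Found Bordeaux.

Yes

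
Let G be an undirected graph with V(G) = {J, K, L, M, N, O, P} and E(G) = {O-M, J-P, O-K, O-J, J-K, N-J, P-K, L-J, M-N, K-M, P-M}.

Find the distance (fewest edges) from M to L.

Distance 0: M.
Distance 1: K, N, O, P.
Distance 2: J.
Distance 3: L — contains L.

3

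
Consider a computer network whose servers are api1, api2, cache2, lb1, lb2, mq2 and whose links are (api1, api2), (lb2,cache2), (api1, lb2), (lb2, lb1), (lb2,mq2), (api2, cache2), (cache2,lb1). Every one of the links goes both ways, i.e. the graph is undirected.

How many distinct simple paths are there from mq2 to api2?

mq2–lb2–api1–api2
mq2–lb2–cache2–api2
mq2–lb2–lb1–cache2–api2

3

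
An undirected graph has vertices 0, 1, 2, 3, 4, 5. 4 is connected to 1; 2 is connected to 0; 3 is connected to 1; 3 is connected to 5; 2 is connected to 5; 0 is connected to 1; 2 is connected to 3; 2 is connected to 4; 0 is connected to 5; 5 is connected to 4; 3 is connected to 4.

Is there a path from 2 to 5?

Yes

Explore from 2.
Distance 1: reach 0, 3, 4, 5.
Found 5.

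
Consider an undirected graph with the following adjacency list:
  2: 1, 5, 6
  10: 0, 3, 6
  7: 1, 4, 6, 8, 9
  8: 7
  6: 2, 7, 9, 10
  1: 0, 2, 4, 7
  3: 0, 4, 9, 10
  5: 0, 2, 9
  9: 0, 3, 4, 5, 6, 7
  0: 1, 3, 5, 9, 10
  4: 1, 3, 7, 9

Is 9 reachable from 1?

Explore from 1.
Distance 1: reach 0, 2, 4, 7.
Distance 2: reach 3, 5, 6, 8, 9, 10.
Found 9.

Yes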